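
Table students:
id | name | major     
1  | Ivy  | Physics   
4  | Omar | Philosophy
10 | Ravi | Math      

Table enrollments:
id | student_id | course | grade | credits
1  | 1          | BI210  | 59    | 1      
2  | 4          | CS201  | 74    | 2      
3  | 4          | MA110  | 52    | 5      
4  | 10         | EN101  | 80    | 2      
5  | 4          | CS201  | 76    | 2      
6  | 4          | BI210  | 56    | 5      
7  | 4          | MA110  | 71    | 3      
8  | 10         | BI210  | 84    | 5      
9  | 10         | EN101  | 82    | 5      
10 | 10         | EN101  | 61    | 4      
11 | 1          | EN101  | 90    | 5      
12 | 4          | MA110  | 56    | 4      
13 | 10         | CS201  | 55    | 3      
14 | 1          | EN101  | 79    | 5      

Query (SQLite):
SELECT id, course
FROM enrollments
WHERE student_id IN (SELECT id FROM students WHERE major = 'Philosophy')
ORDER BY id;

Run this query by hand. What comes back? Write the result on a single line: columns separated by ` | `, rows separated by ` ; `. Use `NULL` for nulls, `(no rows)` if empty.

2 | CS201 ; 3 | MA110 ; 5 | CS201 ; 6 | BI210 ; 7 | MA110 ; 12 | MA110

Inner query: students.id where major = 'Philosophy'.
Outer: keep enrollments rows whose student_id is in that set.
Inner query → {4}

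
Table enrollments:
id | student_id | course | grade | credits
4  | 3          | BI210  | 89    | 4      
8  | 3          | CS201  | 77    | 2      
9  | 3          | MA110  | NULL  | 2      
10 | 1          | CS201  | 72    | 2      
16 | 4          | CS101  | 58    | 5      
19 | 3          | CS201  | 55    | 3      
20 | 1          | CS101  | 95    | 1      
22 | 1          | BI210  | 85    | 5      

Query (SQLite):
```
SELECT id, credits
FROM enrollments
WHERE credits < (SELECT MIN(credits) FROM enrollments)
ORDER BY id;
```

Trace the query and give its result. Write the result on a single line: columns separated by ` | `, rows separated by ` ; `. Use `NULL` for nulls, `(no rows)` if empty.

(no rows)

Scalar subquery: MIN(credits) over all enrollments rows = 1.
Keep rows where credits < that value.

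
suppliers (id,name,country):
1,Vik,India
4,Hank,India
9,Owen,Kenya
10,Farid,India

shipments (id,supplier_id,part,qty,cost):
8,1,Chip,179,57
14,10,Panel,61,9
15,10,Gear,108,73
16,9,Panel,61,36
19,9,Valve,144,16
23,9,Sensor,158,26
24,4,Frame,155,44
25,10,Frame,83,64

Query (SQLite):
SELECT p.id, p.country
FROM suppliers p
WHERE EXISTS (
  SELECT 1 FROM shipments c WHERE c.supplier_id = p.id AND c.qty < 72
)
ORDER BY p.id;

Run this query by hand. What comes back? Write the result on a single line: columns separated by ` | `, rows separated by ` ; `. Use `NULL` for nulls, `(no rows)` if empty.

9 | Kenya ; 10 | India

For each suppliers row, check whether any shipments with matching supplier_id has qty < 72.
Keep rows where that is true.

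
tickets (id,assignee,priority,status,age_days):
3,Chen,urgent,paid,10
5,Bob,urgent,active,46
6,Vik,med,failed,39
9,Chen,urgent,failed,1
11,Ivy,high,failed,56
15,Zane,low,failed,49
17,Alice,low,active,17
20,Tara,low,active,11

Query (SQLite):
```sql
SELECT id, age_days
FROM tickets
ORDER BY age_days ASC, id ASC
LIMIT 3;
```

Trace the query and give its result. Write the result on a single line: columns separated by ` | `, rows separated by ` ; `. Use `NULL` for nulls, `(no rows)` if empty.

9 | 1 ; 3 | 10 ; 20 | 11

Sort by age_days asc, tiebreak id asc: (1, id=9), (10, id=3), (11, id=20), (17, id=17), (39, id=6), (46, id=5) …. Take first 3.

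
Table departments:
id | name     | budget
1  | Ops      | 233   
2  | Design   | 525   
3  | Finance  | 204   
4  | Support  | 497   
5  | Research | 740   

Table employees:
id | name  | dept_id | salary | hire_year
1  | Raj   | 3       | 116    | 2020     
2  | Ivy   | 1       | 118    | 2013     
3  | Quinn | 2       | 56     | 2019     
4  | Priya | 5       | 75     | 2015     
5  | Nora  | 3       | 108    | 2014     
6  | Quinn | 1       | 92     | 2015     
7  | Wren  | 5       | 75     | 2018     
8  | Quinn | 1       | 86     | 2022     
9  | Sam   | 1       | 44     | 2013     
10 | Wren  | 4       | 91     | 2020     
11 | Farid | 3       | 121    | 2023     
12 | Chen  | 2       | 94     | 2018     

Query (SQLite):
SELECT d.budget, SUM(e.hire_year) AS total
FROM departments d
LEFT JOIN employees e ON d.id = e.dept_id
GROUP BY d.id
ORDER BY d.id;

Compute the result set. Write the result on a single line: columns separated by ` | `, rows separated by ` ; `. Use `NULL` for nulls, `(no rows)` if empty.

LEFT JOIN keeps every departments row; unmatched ones get NULL for employees columns.
Group by departments.id and compute SUM(e.hire_year). SUM over an all-NULL group is NULL.
  1: ids {2, 6, 8, 9} → SUM(e.hire_year)=8063
  2: ids {3, 12} → SUM(e.hire_year)=4037
  3: ids {1, 5, 11} → SUM(e.hire_year)=6057
  4: ids {10} → SUM(e.hire_year)=2020
  5: ids {4, 7} → SUM(e.hire_year)=4033

233 | 8063 ; 525 | 4037 ; 204 | 6057 ; 497 | 2020 ; 740 | 4033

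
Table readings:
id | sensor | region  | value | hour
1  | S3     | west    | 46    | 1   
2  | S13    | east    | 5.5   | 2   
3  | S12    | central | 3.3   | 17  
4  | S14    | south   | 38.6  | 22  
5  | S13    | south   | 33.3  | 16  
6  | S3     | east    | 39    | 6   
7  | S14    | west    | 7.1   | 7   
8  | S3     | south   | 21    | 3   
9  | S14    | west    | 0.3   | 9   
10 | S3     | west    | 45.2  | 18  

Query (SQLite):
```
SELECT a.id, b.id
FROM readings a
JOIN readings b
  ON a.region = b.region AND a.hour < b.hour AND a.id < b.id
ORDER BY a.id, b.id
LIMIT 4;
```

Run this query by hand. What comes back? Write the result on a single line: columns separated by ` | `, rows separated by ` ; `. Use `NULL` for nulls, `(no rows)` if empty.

1 | 7 ; 1 | 9 ; 1 | 10 ; 2 | 6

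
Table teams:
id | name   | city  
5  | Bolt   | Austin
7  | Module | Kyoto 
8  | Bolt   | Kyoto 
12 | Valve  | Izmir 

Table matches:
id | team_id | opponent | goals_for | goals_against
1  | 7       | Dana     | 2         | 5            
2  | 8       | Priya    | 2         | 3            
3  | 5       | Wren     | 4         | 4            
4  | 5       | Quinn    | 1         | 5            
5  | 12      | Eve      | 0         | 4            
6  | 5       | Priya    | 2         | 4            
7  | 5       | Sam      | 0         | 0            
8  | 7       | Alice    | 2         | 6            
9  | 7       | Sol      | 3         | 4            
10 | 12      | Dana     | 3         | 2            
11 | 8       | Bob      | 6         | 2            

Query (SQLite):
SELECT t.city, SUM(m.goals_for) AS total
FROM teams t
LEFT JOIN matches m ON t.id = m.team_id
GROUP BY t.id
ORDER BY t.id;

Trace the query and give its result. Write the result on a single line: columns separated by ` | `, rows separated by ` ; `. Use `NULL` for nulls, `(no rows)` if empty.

Austin | 7 ; Kyoto | 7 ; Kyoto | 8 ; Izmir | 3

LEFT JOIN keeps every teams row; unmatched ones get NULL for matches columns.
Group by teams.id and compute SUM(m.goals_for). SUM over an all-NULL group is NULL.
  5: ids {3, 4, 6, 7} → SUM(m.goals_for)=7
  7: ids {1, 8, 9} → SUM(m.goals_for)=7
  8: ids {2, 11} → SUM(m.goals_for)=8
  12: ids {5, 10} → SUM(m.goals_for)=3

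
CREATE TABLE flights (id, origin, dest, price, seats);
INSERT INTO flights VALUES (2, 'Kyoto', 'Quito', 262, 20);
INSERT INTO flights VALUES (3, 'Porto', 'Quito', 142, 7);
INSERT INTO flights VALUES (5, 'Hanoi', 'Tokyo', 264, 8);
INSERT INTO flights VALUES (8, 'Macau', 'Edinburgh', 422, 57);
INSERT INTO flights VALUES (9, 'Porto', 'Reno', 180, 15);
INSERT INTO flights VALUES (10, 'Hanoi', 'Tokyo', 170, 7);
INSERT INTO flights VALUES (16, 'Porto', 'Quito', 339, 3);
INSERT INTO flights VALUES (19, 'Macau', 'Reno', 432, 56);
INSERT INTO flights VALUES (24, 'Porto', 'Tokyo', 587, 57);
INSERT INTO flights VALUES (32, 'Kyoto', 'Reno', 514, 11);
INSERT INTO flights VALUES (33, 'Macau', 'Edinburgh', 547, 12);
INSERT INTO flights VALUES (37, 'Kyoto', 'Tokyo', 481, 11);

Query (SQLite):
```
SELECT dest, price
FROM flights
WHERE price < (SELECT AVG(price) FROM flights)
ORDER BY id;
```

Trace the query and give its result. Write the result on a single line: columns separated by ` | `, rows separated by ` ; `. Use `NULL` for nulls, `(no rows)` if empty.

Scalar subquery: AVG(price) over all flights rows = 361.666667 (≈; comparison uses full precision).
Keep rows where price < that value.

Quito | 262 ; Quito | 142 ; Tokyo | 264 ; Reno | 180 ; Tokyo | 170 ; Quito | 339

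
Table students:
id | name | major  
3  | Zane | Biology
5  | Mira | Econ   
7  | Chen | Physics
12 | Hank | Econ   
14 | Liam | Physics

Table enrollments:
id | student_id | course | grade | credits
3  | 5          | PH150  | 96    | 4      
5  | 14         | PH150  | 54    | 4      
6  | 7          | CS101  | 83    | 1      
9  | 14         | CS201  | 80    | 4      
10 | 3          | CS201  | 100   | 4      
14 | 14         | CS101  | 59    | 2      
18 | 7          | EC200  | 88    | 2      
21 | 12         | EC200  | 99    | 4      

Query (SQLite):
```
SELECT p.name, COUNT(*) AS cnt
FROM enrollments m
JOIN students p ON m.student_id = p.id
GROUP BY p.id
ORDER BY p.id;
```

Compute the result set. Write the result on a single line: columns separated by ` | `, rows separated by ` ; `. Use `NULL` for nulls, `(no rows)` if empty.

Join each enrollments row to its students via student_id.
Group joined rows by students.id; compute COUNT(*) per group.
  3: ids {10} → COUNT(*)=1
  5: ids {3} → COUNT(*)=1
  7: ids {6, 18} → COUNT(*)=2
  12: ids {21} → COUNT(*)=1
  14: ids {5, 9, 14} → COUNT(*)=3

Zane | 1 ; Mira | 1 ; Chen | 2 ; Hank | 1 ; Liam | 3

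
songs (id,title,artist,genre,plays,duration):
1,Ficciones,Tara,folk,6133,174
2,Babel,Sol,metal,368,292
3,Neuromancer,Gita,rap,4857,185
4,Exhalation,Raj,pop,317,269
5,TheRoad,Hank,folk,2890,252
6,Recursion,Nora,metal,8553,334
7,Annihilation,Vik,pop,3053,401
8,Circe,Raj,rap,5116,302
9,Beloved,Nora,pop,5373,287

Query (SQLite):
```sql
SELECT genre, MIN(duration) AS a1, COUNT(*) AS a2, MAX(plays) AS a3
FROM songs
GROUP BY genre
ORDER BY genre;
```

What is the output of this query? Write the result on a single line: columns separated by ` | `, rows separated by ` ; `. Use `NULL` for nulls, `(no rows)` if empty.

Group songs by genre.
Per group compute: MIN(duration), COUNT(*), MAX(plays).
  folk: ids {1, 5} → MIN(duration)=174, COUNT(*)=2, MAX(plays)=6133
  metal: ids {2, 6} → MIN(duration)=292, COUNT(*)=2, MAX(plays)=8553
  pop: ids {4, 7, 9} → MIN(duration)=269, COUNT(*)=3, MAX(plays)=5373
  rap: ids {3, 8} → MIN(duration)=185, COUNT(*)=2, MAX(plays)=5116

folk | 174 | 2 | 6133 ; metal | 292 | 2 | 8553 ; pop | 269 | 3 | 5373 ; rap | 185 | 2 | 5116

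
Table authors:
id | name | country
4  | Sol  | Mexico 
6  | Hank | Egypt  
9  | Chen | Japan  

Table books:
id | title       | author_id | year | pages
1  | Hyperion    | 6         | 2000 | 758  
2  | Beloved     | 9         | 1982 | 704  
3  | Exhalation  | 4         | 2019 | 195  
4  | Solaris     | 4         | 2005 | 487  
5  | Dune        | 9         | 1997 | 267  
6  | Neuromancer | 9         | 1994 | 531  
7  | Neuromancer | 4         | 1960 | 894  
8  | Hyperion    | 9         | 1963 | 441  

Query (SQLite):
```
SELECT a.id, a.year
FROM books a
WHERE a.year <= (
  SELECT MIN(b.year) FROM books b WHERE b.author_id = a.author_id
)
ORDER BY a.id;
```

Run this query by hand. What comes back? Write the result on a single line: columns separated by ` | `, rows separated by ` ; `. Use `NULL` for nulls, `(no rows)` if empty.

For each books row a, compute MIN(year) over rows sharing a.author_id.
Keep row a if a.year <= that per-group MIN.
  author_id=4: MIN(year) = 1960
  author_id=6: MIN(year) = 2000
  author_id=9: MIN(year) = 1963

1 | 2000 ; 7 | 1960 ; 8 | 1963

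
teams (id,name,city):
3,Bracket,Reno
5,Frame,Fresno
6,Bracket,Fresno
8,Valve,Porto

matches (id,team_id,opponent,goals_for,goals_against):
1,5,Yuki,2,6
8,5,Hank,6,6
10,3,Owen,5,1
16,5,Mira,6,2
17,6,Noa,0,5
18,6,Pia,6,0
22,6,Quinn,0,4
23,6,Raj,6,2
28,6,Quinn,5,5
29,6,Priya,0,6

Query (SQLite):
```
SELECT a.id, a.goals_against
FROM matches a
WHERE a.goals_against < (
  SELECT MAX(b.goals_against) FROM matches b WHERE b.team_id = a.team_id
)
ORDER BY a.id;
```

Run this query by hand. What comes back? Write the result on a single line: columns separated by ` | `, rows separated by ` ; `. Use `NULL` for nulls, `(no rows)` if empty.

16 | 2 ; 17 | 5 ; 18 | 0 ; 22 | 4 ; 23 | 2 ; 28 | 5

For each matches row a, compute MAX(goals_against) over rows sharing a.team_id.
Keep row a if a.goals_against < that per-group MAX.
  team_id=3: MAX(goals_against) = 1
  team_id=5: MAX(goals_against) = 6
  team_id=6: MAX(goals_against) = 6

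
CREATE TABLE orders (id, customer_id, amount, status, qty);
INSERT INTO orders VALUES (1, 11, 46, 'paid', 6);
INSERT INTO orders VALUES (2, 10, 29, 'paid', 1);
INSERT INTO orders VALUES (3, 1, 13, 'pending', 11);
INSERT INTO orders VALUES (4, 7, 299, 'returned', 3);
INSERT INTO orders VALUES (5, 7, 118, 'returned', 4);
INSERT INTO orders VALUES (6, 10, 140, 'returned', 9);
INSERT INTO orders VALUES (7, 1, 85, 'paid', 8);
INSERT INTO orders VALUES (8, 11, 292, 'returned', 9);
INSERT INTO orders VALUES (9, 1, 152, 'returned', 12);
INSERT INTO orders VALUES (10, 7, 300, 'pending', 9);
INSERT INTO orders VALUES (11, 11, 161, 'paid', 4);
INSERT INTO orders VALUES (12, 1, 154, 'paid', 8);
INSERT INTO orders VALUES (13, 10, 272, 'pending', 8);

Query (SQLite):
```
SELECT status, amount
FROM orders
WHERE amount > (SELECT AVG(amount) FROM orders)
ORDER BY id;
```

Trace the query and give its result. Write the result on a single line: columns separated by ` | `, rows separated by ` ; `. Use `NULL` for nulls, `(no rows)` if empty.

Scalar subquery: AVG(amount) over all orders rows = 158.538462 (≈; comparison uses full precision).
Keep rows where amount > that value.

returned | 299 ; returned | 292 ; pending | 300 ; paid | 161 ; pending | 272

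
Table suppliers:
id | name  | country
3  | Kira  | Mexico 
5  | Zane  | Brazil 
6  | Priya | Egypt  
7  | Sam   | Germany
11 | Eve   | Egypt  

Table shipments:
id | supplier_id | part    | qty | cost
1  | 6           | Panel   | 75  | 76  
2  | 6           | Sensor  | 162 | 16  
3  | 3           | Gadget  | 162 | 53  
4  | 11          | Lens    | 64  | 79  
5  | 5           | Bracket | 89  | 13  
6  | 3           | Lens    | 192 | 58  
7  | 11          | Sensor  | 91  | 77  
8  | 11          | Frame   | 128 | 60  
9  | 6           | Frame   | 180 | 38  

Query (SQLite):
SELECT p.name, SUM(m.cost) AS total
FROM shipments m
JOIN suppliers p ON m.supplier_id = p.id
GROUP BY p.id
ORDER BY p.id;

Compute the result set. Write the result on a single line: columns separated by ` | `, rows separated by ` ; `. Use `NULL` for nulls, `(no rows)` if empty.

Join each shipments row to its suppliers via supplier_id.
Group joined rows by suppliers.id; compute SUM(m.cost) per group.
  3: ids {3, 6} → SUM(m.cost)=111
  5: ids {5} → SUM(m.cost)=13
  6: ids {1, 2, 9} → SUM(m.cost)=130
  11: ids {4, 7, 8} → SUM(m.cost)=216

Kira | 111 ; Zane | 13 ; Priya | 130 ; Eve | 216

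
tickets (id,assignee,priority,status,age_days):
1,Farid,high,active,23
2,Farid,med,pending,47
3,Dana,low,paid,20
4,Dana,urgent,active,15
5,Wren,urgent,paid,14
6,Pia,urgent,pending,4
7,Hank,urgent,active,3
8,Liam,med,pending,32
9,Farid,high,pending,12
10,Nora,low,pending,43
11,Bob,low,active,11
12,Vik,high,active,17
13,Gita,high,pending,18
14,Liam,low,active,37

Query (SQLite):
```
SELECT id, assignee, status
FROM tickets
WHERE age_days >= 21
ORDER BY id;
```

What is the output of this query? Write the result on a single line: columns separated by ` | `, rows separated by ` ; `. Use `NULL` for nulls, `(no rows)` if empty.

1 | Farid | active ; 2 | Farid | pending ; 8 | Liam | pending ; 10 | Nora | pending ; 14 | Liam | active

age_days >= 21: ids {1, 2, 8, 10, 14}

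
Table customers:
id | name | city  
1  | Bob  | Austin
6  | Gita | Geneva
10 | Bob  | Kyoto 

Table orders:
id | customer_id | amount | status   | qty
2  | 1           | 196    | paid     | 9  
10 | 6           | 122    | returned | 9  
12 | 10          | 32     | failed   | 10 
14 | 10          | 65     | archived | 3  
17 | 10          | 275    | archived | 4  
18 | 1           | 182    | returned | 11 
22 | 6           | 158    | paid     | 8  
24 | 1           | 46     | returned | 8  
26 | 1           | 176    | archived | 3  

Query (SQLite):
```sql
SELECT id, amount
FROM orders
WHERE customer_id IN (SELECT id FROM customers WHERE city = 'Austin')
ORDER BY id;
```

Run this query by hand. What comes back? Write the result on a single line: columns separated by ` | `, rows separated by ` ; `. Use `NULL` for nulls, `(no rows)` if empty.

Inner query: customers.id where city = 'Austin'.
Outer: keep orders rows whose customer_id is in that set.
Inner query → {1}

2 | 196 ; 18 | 182 ; 24 | 46 ; 26 | 176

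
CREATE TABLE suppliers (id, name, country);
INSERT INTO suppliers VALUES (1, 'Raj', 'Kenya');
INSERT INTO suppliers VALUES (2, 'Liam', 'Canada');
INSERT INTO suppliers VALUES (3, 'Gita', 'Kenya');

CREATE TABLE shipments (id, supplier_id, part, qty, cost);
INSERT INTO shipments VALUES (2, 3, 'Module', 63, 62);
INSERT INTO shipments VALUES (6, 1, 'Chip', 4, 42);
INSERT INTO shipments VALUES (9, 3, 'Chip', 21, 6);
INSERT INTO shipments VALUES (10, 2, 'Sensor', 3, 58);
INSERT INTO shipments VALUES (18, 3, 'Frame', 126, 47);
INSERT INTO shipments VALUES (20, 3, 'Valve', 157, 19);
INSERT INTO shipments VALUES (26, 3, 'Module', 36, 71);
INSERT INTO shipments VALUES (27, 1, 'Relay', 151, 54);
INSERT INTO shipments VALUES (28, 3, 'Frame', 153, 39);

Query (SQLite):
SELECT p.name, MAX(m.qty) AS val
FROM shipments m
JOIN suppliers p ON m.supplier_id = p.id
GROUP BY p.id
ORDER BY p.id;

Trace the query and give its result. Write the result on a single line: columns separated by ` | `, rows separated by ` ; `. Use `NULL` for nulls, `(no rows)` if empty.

Raj | 151 ; Liam | 3 ; Gita | 157

Join each shipments row to its suppliers via supplier_id.
Group joined rows by suppliers.id; compute MAX(m.qty) per group.
  1: ids {6, 27} → MAX(m.qty)=151
  2: ids {10} → MAX(m.qty)=3
  3: ids {2, 9, 18, 20, 26, 28} → MAX(m.qty)=157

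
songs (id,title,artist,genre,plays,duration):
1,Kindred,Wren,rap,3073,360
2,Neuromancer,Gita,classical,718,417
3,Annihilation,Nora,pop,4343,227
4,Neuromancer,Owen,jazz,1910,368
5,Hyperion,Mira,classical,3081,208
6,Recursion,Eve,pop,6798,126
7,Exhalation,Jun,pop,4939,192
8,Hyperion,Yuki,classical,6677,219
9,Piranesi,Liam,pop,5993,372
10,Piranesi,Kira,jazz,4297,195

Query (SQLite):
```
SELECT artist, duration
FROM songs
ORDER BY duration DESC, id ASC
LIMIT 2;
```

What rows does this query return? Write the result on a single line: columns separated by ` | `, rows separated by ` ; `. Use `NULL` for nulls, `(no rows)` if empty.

Gita | 417 ; Liam | 372

Sort by duration desc, tiebreak id asc: (417, id=2), (372, id=9), (368, id=4), (360, id=1), (227, id=3) …. Take first 2.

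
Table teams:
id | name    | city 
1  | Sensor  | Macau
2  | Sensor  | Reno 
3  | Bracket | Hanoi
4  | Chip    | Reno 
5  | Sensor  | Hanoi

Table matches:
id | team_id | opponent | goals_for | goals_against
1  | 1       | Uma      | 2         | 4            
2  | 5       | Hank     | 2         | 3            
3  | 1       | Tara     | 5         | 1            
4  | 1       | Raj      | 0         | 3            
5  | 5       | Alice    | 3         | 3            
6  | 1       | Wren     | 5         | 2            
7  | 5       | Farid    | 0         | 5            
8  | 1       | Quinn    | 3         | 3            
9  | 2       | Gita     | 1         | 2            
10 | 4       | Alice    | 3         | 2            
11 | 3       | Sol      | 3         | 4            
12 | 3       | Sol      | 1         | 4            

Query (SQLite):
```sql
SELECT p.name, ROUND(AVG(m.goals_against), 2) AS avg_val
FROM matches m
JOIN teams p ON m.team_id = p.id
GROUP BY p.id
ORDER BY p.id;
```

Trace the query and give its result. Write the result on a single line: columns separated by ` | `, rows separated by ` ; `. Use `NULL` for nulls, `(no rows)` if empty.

Join each matches row to its teams via team_id.
Group joined rows by teams.id; compute ROUND(AVG(m.goals_against), 2) per group.
  1: ids {1, 3, 4, 6, 8} → ROUND(AVG(m.goals_against), 2)=2.6
  2: ids {9} → ROUND(AVG(m.goals_against), 2)=2
  3: ids {11, 12} → ROUND(AVG(m.goals_against), 2)=4
  4: ids {10} → ROUND(AVG(m.goals_against), 2)=2
  5: ids {2, 5, 7} → ROUND(AVG(m.goals_against), 2)=3.67

Sensor | 2.6 ; Sensor | 2 ; Bracket | 4 ; Chip | 2 ; Sensor | 3.67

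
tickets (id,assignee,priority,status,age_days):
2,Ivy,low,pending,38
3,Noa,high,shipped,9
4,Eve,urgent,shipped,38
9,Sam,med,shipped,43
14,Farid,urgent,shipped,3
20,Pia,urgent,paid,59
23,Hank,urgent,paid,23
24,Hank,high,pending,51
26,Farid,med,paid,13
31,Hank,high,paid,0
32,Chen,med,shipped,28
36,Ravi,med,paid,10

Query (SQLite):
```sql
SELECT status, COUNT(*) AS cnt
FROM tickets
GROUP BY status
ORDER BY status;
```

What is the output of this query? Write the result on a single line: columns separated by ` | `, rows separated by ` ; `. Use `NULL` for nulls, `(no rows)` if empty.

paid | 5 ; pending | 2 ; shipped | 5

Partition tickets by status; compute COUNT(*) within each group.
  paid: ids {20, 23, 26, 31, 36} → COUNT(*)=5
  pending: ids {2, 24} → COUNT(*)=2
  shipped: ids {3, 4, 9, 14, 32} → COUNT(*)=5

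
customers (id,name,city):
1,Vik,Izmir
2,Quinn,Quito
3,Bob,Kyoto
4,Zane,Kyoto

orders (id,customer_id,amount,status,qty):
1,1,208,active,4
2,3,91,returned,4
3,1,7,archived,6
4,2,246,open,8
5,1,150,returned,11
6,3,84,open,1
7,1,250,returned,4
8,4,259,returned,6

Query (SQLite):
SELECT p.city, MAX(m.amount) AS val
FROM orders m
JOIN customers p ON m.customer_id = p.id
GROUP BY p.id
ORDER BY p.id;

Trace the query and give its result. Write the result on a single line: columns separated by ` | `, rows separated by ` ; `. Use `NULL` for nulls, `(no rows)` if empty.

Izmir | 250 ; Quito | 246 ; Kyoto | 91 ; Kyoto | 259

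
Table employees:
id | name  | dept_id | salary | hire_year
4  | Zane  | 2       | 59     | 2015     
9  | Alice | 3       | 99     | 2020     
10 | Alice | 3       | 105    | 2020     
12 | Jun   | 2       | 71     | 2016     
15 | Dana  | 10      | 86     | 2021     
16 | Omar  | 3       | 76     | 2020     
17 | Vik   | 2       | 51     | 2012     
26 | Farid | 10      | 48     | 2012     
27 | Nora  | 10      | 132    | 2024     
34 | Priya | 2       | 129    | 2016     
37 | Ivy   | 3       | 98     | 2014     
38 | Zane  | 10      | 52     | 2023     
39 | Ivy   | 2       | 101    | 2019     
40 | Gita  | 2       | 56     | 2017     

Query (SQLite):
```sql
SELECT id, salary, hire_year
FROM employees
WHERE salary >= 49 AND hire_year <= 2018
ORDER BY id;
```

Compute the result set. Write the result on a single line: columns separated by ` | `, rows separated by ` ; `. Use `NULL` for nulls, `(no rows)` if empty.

salary >= 49: ids {4, 9, 10, 12, 15, 16, 17, 27, 34, 37, 38, 39, 40}
hire_year <= 2018: ids {4, 12, 17, 26, 34, 37, 40}
Combine with AND.

4 | 59 | 2015 ; 12 | 71 | 2016 ; 17 | 51 | 2012 ; 34 | 129 | 2016 ; 37 | 98 | 2014 ; 40 | 56 | 2017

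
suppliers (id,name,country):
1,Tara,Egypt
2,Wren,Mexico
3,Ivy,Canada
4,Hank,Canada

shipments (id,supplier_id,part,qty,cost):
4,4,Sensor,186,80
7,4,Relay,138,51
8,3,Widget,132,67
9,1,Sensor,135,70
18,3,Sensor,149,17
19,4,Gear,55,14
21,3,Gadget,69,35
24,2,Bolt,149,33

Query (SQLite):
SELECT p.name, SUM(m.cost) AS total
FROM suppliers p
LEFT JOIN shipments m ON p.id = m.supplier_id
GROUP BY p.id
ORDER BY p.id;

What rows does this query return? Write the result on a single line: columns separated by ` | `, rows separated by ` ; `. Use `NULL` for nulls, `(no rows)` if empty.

Tara | 70 ; Wren | 33 ; Ivy | 119 ; Hank | 145

LEFT JOIN keeps every suppliers row; unmatched ones get NULL for shipments columns.
Group by suppliers.id and compute SUM(m.cost). SUM over an all-NULL group is NULL.
  1: ids {9} → SUM(m.cost)=70
  2: ids {24} → SUM(m.cost)=33
  3: ids {8, 18, 21} → SUM(m.cost)=119
  4: ids {4, 7, 19} → SUM(m.cost)=145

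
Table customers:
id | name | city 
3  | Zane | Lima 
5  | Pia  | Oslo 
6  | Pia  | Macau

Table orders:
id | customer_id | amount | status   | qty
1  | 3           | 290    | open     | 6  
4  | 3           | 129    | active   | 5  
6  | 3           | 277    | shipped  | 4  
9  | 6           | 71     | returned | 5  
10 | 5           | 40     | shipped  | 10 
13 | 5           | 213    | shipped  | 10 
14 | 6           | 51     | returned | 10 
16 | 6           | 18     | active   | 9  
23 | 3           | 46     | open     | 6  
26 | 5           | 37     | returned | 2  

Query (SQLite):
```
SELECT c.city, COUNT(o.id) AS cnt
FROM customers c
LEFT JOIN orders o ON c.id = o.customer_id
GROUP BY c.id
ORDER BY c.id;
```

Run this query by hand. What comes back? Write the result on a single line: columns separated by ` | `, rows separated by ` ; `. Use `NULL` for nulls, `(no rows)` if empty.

Lima | 4 ; Oslo | 3 ; Macau | 3

LEFT JOIN keeps every customers row; unmatched ones get NULL for orders columns.
Group by customers.id and compute COUNT(o.id). COUNT(col) of an all-NULL group is 0.
  3: ids {1, 4, 6, 23} → COUNT(o.id)=4
  5: ids {10, 13, 26} → COUNT(o.id)=3
  6: ids {9, 14, 16} → COUNT(o.id)=3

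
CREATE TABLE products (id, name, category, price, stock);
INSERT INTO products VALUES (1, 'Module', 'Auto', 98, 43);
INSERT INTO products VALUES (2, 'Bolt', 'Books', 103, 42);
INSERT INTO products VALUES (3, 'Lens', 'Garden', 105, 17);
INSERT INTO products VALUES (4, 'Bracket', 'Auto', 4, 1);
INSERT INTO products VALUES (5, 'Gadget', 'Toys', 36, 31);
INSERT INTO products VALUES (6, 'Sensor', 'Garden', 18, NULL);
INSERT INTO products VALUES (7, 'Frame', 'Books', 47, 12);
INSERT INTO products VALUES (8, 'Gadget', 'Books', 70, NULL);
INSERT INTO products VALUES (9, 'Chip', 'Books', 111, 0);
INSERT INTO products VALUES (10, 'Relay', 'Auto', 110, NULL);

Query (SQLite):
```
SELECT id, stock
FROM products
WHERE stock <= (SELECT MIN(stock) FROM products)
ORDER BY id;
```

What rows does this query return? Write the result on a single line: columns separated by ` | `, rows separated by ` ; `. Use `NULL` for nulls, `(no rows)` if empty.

Scalar subquery: MIN(stock) over all products rows = 0.
Keep rows where stock <= that value.

9 | 0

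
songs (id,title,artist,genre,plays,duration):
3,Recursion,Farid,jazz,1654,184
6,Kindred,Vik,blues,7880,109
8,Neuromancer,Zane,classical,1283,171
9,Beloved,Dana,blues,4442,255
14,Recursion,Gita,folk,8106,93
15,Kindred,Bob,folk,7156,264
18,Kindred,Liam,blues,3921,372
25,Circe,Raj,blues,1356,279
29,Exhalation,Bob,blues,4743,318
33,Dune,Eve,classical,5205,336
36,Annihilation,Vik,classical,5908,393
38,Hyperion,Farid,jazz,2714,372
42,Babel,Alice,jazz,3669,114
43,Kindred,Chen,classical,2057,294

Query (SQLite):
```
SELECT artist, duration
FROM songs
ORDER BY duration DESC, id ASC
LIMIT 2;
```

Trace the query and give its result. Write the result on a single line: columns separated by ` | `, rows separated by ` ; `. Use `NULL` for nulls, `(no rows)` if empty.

Vik | 393 ; Liam | 372

Sort by duration desc, tiebreak id asc: (393, id=36), (372, id=18), (372, id=38), (336, id=33), (318, id=29) …. Take first 2.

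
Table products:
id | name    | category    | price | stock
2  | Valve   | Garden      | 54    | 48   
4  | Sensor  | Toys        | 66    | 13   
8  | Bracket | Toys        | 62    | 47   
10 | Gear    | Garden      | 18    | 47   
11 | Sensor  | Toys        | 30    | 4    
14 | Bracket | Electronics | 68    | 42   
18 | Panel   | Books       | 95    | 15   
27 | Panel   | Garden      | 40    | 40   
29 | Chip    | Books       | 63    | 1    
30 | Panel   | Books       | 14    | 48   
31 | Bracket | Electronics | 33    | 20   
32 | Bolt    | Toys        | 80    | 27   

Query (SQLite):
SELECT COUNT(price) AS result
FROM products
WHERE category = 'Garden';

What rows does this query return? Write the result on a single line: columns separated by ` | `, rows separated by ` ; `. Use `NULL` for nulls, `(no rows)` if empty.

Rows where category='Garden' → price values: [54, 18, 40].
COUNT(price) counts non-NULL values → 3.

3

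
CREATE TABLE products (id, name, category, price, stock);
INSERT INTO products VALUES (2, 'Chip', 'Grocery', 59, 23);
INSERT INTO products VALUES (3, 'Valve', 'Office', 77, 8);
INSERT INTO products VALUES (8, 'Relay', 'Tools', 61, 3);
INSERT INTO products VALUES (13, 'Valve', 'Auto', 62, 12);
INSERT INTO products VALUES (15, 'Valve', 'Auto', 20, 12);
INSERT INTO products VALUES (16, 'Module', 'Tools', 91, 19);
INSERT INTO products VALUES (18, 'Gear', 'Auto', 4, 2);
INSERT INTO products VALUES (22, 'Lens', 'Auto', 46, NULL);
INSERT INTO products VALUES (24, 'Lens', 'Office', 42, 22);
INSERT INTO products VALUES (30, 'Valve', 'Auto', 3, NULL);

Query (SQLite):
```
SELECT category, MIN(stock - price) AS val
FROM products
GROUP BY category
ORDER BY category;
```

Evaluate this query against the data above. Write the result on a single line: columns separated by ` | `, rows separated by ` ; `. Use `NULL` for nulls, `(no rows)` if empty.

For each row compute stock - price.
Group by category; take MIN of the expression per group.
  Auto: ids {13, 15, 18, 22, 30} → MIN(stock - price)=-50
  Grocery: ids {2} → MIN(stock - price)=-36
  Office: ids {3, 24} → MIN(stock - price)=-69
  Tools: ids {8, 16} → MIN(stock - price)=-72

Auto | -50 ; Grocery | -36 ; Office | -69 ; Tools | -72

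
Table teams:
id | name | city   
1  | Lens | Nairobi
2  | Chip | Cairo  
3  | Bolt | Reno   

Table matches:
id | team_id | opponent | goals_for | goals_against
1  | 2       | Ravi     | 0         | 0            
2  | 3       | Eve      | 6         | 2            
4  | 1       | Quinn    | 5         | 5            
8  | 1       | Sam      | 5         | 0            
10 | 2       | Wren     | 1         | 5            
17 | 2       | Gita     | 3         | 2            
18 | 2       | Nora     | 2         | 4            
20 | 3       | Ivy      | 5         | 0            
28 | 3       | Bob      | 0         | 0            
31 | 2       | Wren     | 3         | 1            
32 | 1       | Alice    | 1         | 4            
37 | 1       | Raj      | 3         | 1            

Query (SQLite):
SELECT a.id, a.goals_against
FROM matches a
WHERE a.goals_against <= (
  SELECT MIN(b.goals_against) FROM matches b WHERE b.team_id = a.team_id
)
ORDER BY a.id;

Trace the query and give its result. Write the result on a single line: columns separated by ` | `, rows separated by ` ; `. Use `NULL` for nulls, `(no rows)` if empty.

For each matches row a, compute MIN(goals_against) over rows sharing a.team_id.
Keep row a if a.goals_against <= that per-group MIN.
  team_id=1: MIN(goals_against) = 0
  team_id=2: MIN(goals_against) = 0
  team_id=3: MIN(goals_against) = 0

1 | 0 ; 8 | 0 ; 20 | 0 ; 28 | 0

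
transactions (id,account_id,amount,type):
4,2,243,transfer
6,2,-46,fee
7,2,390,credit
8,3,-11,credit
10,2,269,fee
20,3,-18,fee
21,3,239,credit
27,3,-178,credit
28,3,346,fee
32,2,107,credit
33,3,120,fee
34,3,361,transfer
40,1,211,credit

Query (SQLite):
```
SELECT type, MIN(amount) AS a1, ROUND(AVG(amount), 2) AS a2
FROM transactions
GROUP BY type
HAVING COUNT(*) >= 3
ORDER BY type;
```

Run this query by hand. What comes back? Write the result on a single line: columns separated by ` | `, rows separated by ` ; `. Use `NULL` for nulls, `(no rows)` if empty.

credit | -178 | 126.33 ; fee | -46 | 134.2

Group transactions by type.
Per group compute: MIN(amount), ROUND(AVG(amount), 2).
HAVING: drop groups with fewer than 3 rows.
  credit: ids {7, 8, 21, 27, 32, 40} → MIN(amount)=-178, ROUND(AVG(amount), 2)=126.33
  fee: ids {6, 10, 20, 28, 33} → MIN(amount)=-46, ROUND(AVG(amount), 2)=134.2
  transfer: ids {4, 34} → MIN(amount)=243, ROUND(AVG(amount), 2)=302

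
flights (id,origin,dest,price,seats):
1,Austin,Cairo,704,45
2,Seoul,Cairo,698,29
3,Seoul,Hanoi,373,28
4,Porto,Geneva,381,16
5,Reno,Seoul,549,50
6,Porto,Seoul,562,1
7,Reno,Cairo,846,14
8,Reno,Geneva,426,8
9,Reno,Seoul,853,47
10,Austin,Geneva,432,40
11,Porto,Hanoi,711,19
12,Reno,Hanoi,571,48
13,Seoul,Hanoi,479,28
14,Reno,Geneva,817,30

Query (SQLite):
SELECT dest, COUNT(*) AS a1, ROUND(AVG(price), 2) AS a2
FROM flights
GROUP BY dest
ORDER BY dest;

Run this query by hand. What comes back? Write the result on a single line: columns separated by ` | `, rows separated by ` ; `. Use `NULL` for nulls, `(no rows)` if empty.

Cairo | 3 | 749.33 ; Geneva | 4 | 514 ; Hanoi | 4 | 533.5 ; Seoul | 3 | 654.67

Group flights by dest.
Per group compute: COUNT(*), ROUND(AVG(price), 2).
  Cairo: ids {1, 2, 7} → COUNT(*)=3, ROUND(AVG(price), 2)=749.33
  Geneva: ids {4, 8, 10, 14} → COUNT(*)=4, ROUND(AVG(price), 2)=514
  Hanoi: ids {3, 11, 12, 13} → COUNT(*)=4, ROUND(AVG(price), 2)=533.5
  Seoul: ids {5, 6, 9} → COUNT(*)=3, ROUND(AVG(price), 2)=654.67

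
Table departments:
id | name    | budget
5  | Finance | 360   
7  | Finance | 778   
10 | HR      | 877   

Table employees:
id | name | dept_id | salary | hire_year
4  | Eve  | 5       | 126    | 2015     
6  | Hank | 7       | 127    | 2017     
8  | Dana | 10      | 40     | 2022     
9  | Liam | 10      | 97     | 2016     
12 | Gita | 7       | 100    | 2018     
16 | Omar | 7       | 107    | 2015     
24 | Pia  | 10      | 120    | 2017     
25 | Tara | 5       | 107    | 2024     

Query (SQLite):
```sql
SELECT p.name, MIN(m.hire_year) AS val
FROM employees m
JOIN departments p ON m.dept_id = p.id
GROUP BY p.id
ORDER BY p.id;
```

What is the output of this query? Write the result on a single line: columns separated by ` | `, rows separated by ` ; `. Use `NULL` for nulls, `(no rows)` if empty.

Finance | 2015 ; Finance | 2015 ; HR | 2016

Join each employees row to its departments via dept_id.
Group joined rows by departments.id; compute MIN(m.hire_year) per group.
  5: ids {4, 25} → MIN(m.hire_year)=2015
  7: ids {6, 12, 16} → MIN(m.hire_year)=2015
  10: ids {8, 9, 24} → MIN(m.hire_year)=2016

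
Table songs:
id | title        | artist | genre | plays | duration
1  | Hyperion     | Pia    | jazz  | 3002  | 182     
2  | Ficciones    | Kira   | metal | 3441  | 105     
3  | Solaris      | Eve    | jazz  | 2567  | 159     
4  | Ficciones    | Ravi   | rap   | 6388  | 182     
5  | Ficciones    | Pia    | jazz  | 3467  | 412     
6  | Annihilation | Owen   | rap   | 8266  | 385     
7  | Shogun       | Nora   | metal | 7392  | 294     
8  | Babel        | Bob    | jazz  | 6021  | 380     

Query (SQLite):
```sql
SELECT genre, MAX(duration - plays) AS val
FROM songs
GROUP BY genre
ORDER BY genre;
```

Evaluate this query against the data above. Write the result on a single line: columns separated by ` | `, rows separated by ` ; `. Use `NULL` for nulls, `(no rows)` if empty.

For each row compute duration - plays.
Group by genre; take MAX of the expression per group.
  jazz: ids {1, 3, 5, 8} → MAX(duration - plays)=-2408
  metal: ids {2, 7} → MAX(duration - plays)=-3336
  rap: ids {4, 6} → MAX(duration - plays)=-6206

jazz | -2408 ; metal | -3336 ; rap | -6206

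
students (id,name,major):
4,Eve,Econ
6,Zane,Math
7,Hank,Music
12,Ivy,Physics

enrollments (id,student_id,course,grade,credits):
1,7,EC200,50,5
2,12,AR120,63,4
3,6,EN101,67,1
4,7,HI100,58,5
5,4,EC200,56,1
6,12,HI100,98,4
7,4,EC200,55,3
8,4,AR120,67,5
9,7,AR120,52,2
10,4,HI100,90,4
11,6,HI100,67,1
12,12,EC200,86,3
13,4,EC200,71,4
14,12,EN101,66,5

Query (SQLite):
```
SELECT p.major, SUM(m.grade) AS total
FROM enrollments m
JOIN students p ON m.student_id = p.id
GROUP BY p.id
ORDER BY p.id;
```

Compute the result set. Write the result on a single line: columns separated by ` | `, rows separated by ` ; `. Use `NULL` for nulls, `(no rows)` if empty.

Join each enrollments row to its students via student_id.
Group joined rows by students.id; compute SUM(m.grade) per group.
  4: ids {5, 7, 8, 10, 13} → SUM(m.grade)=339
  6: ids {3, 11} → SUM(m.grade)=134
  7: ids {1, 4, 9} → SUM(m.grade)=160
  12: ids {2, 6, 12, 14} → SUM(m.grade)=313

Econ | 339 ; Math | 134 ; Music | 160 ; Physics | 313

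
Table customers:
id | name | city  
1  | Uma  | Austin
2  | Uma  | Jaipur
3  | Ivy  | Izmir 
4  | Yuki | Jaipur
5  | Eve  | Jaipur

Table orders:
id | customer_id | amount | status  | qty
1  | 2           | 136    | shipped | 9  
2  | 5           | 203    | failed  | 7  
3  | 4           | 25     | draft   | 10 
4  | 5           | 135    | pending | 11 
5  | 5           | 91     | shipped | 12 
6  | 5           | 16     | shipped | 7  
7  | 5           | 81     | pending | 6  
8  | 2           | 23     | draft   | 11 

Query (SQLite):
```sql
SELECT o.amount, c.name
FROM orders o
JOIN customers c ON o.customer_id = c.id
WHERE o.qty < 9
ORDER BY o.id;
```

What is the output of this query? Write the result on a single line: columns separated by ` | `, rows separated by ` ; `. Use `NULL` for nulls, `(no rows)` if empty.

Each orders row matches the customers row where customer_id = customers.id.
Then keep rows with o.qty < 9.

203 | Eve ; 16 | Eve ; 81 | Eve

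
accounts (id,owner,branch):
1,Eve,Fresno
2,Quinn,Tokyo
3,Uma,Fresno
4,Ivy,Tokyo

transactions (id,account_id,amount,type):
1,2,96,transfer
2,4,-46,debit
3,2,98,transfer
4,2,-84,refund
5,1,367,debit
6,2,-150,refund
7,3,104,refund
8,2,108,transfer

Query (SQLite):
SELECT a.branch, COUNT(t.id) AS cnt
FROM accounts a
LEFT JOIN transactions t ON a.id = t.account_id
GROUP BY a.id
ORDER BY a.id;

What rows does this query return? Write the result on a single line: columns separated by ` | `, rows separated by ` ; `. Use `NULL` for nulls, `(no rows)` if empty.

Fresno | 1 ; Tokyo | 5 ; Fresno | 1 ; Tokyo | 1

LEFT JOIN keeps every accounts row; unmatched ones get NULL for transactions columns.
Group by accounts.id and compute COUNT(t.id). COUNT(col) of an all-NULL group is 0.
  1: ids {5} → COUNT(t.id)=1
  2: ids {1, 3, 4, 6, 8} → COUNT(t.id)=5
  3: ids {7} → COUNT(t.id)=1
  4: ids {2} → COUNT(t.id)=1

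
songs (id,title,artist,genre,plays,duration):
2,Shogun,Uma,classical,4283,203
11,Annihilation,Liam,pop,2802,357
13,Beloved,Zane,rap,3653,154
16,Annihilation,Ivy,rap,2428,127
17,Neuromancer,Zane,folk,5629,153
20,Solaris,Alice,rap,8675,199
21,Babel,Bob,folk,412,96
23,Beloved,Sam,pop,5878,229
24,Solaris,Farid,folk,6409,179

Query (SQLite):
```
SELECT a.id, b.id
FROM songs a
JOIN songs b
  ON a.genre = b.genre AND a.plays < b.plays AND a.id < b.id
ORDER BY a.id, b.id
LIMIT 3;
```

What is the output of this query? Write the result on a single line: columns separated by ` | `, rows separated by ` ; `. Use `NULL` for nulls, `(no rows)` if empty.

Pairs (a,b) with same genre, a.plays < b.plays, a.id < b.id.
genre groups: classical:{2} folk:{17,21,24} pop:{11,23} rap:{13,16,20}
Ordered by (a.id, b.id); first 3.

11 | 23 ; 13 | 20 ; 16 | 20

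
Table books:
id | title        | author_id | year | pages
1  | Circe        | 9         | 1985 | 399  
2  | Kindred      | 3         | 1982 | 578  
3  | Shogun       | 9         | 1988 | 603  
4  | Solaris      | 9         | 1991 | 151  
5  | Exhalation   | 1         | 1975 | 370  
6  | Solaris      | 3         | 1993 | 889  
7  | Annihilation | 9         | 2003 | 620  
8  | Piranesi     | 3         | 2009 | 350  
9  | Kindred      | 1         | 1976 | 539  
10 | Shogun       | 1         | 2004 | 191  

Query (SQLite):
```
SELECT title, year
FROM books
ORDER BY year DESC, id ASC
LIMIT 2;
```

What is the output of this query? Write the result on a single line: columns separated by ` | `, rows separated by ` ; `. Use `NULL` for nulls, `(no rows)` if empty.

Sort by year desc, tiebreak id asc: (2009, id=8), (2004, id=10), (2003, id=7), (1993, id=6), (1991, id=4) …. Take first 2.

Piranesi | 2009 ; Shogun | 2004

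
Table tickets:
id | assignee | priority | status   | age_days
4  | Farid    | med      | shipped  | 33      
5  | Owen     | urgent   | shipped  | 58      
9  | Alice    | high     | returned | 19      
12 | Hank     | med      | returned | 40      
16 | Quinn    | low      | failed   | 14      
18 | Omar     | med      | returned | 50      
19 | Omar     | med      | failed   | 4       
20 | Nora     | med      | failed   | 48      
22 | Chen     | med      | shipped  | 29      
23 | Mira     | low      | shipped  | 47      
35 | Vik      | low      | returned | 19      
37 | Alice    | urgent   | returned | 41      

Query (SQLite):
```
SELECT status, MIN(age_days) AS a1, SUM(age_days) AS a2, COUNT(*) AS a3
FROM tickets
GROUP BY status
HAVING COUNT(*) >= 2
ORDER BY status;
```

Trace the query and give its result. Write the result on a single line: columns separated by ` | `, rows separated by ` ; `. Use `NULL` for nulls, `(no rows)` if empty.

failed | 4 | 66 | 3 ; returned | 19 | 169 | 5 ; shipped | 29 | 167 | 4

Group tickets by status.
Per group compute: MIN(age_days), SUM(age_days), COUNT(*).
HAVING: drop groups with fewer than 2 rows.
  failed: ids {16, 19, 20} → MIN(age_days)=4, SUM(age_days)=66, COUNT(*)=3
  returned: ids {9, 12, 18, 35, 37} → MIN(age_days)=19, SUM(age_days)=169, COUNT(*)=5
  shipped: ids {4, 5, 22, 23} → MIN(age_days)=29, SUM(age_days)=167, COUNT(*)=4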